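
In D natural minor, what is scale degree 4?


Working:
Natural minor scale pattern: W-H-W-W-H-W-W (2-1-2-2-1-2-2 semitones)
Starting from D:
  D + 2 semitones → E
  E + 1 semitone → F
  F + 2 semitones → G
  G + 2 semitones → A
  A + 1 semitone → Bb
  Bb + 2 semitones → C
  C + 2 semitones → D
Scale: D E F G A Bb C
Degree 4 = G


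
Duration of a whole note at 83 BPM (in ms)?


Let's work it out.
One quarter-note beat = 60000 / BPM = 60000 / 83 ms
Whole note = 4 × quarter note
Duration = 4 × 60000 / 83 = 240000 / 83
= 2891.6 ms


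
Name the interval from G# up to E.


Solution.
Letter names: G → E spans 6 letter names → a 6th
Semitones: G# → E = 8 half-steps
A 6th of 8 semitones is a minor 6th
= minor 6th


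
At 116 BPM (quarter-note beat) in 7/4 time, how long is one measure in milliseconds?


Quarter-note beat duration = 60000 / 116 ms
Beats per measure (7/4) = 7
One measure = 7 × 60000 / 116 = 420000 / 116 ms
= 3620.7 ms


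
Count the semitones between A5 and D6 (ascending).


Solution.
Absolute semitone position = octave×12 + chromatic position
A5: 5×12 + 9 = 69
D6: 6×12 + 2 = 74
Difference = 74 - 69 = 5
= 5 semitones


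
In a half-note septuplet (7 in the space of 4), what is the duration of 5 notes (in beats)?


Reasoning:
Septuplet: 7 notes occupy the space of 4 half notes
Space = 4 × 2 = 8 beats
Each septuplet note = 8 / 7 = 8/7 beats
5 notes = 5 × 8/7 = 40/7
= 40/7 beats


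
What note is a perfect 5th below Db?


Step by step:
A 5th spans 5 letter names, so from D we land on G
A perfect 5th = 7 semitones below Db
Spell G at that pitch: Gb
= Gb


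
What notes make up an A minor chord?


Minor triad = root + minor 3rd (3 semitones) + perfect 5th (7 semitones)
A triad on A stacks thirds, so the chord tones use letter names A-C-E
Root: A
Minor 3rd above A: C
Perfect 5th above A: E
Chord = A C E


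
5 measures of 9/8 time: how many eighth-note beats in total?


Step by step:
Time signature 9/8: the bottom number 8 means the eighth note gets one count
The top number 9 means 9 eighth-note beats per measure
Total = 9 × 5 measures
= 45 eighth-note beats


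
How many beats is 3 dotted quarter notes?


Base quarter note = 1 beat
Dot 1 adds half the previous value: +1/2
One dotted quarter = 1 + 1/2 = 3/2
3 of them = 3 × 3/2 = 9/2
= 9/2 beats


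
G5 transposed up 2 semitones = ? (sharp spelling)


Solution.
G5: chromatic position 7 in octave 5 → absolute = 5×12 + 7 = 67
Transpose up 2: 67 + 2 = 69
69 = 5×12 + 9 → A in octave 5
Result = A5


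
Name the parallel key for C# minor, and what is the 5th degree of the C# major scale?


Working:
Parallel keys share the same tonic but differ in mode
C# minor → parallel is C# major
C# major scale: C# D# E# F# G# A# B#
= C# major; 5th degree = G#


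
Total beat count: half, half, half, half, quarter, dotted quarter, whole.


Let's work it out.
Beat values:
  half = 2 beats
  half = 2 beats
  half = 2 beats
  half = 2 beats
  quarter = 1 beat
  dotted quarter = 1.5 beats
  whole = 4 beats
Sum = 2 + 2 + 2 + 2 + 1 + 1.5 + 4
= 14.5 beats


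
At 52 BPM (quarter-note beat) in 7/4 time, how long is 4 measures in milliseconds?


Step by step:
Quarter-note beat duration = 60000 / 52 ms
Beats per measure (7/4) = 7
One measure = 7 × 60000 / 52 = 420000 / 52 ms
4 measures = 4 × 420000 / 52 = 1680000 / 52
= 32307.7 ms


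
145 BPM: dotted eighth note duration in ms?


Let's work it out.
One quarter-note beat = 60000 / BPM = 60000 / 145 ms
Dotted eighth note = 3/4 × quarter note
Duration = 3/4 × 60000 / 145 = 45000 / 145
= 310.3 ms


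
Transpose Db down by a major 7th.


major 7th: 7 letter names, 11 semitones
Letter: D - 6 → E
Pitch: Db - 11 semitones, spelled as an E → Ebb
= Ebb


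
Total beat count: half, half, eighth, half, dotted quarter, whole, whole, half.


Working:
Beat values:
  half = 2 beats
  half = 2 beats
  eighth = 0.5 beats
  half = 2 beats
  dotted quarter = 1.5 beats
  whole = 4 beats
  whole = 4 beats
  half = 2 beats
Sum = 2 + 2 + 0.5 + 2 + 1.5 + 4 + 4 + 2
= 18 beats


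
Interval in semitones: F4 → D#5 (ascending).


Let's work it out.
Absolute semitone position = octave×12 + chromatic position
F4: 4×12 + 5 = 53
D#5: 5×12 + 3 = 63
Difference = 63 - 53 = 10
= 10 semitones


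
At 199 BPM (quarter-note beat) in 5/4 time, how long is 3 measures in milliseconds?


Solution.
Quarter-note beat duration = 60000 / 199 ms
Beats per measure (5/4) = 5
One measure = 5 × 60000 / 199 = 300000 / 199 ms
3 measures = 3 × 300000 / 199 = 900000 / 199
= 4522.6 ms


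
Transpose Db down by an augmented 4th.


Reasoning:
augmented 4th: 4 letter names, 6 semitones
Letter: D - 3 → A
Pitch: Db - 6 semitones, spelled as an A → Abb
= Abb


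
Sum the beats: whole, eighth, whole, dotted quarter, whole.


Beat values:
  whole = 4 beats
  eighth = 0.5 beats
  whole = 4 beats
  dotted quarter = 1.5 beats
  whole = 4 beats
Sum = 4 + 0.5 + 4 + 1.5 + 4
= 14 beats


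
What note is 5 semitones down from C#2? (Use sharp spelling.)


Step by step:
C#2: chromatic position 1 in octave 2 → absolute = 2×12 + 1 = 25
Transpose down 5: 25 - 5 = 20
20 = 1×12 + 8 → G# in octave 1
Result = G#1


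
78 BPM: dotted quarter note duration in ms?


Step by step:
One quarter-note beat = 60000 / BPM = 60000 / 78 ms
Dotted quarter note = 3/2 × quarter note
Duration = 3/2 × 60000 / 78 = 90000 / 78
= 1153.8 ms


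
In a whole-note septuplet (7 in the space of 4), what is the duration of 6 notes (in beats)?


Working:
Septuplet: 7 notes occupy the space of 4 whole notes
Space = 4 × 4 = 16 beats
Each septuplet note = 16 / 7 = 16/7 beats
6 notes = 6 × 16/7 = 96/7
= 96/7 beats


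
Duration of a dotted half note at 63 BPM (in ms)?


One quarter-note beat = 60000 / BPM = 60000 / 63 ms
Dotted half note = 3 × quarter note
Duration = 3 × 60000 / 63 = 180000 / 63
= 2857.1 ms


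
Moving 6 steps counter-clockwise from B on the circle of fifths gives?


Reasoning:
Each counter-clockwise step moves down a perfect 5th (= up a perfect 4th)
From B: B → E → A → D → G → C → F
= F


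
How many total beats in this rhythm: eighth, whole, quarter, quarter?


Step by step:
Beat values:
  eighth = 0.5 beats
  whole = 4 beats
  quarter = 1 beat
  quarter = 1 beat
Sum = 0.5 + 4 + 1 + 1
= 6.5 beats


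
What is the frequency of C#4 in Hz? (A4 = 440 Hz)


Solution.
f = 440 × 2^(n/12) where n = semitones from A4
C#4: -8 semitones from A4
f = 440 × 2^(-8/12)
f = 277.18 Hz


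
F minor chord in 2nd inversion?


Working:
Root position: F Ab C
2nd inversion: move root and 3rd up an octave
Bass note: C
Notes (bottom to top) = C F Ab


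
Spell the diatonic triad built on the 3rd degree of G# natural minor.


Solution.
G# natural minor scale: G# A# B C# D# E F#
Diatonic triad on degree 3 stacks scale notes 3, 5, 7: B D# F#
B→D# = 4 semitones; B→F# = 7 semitones → major triad
= B D# F# (major)


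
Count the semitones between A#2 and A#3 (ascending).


Step by step:
Absolute semitone position = octave×12 + chromatic position
A#2: 2×12 + 10 = 34
A#3: 3×12 + 10 = 46
Difference = 46 - 34 = 12
= 12 semitones


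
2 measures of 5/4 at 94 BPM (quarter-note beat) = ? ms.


Quarter-note beat duration = 60000 / 94 ms
Beats per measure (5/4) = 5
One measure = 5 × 60000 / 94 = 300000 / 94 ms
2 measures = 2 × 300000 / 94 = 600000 / 94
= 6383.0 ms


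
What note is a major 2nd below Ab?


Reasoning:
A 2nd spans 2 letter names, so from A we land on G
A major 2nd = 2 semitones below Ab
Spell G at that pitch: Gb
= Gb


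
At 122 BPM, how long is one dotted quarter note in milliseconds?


Working:
One quarter-note beat = 60000 / BPM = 60000 / 122 ms
Dotted quarter note = 3/2 × quarter note
Duration = 3/2 × 60000 / 122 = 90000 / 122
= 737.7 ms


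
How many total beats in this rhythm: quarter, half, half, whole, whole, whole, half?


Solution.
Beat values:
  quarter = 1 beat
  half = 2 beats
  half = 2 beats
  whole = 4 beats
  whole = 4 beats
  whole = 4 beats
  half = 2 beats
Sum = 1 + 2 + 2 + 4 + 4 + 4 + 2
= 19 beats


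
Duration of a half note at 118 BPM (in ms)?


Working:
One quarter-note beat = 60000 / BPM = 60000 / 118 ms
Half note = 2 × quarter note
Duration = 2 × 60000 / 118 = 120000 / 118
= 1016.9 ms


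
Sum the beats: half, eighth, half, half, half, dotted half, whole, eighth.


Step by step:
Beat values:
  half = 2 beats
  eighth = 0.5 beats
  half = 2 beats
  half = 2 beats
  half = 2 beats
  dotted half = 3 beats
  whole = 4 beats
  eighth = 0.5 beats
Sum = 2 + 0.5 + 2 + 2 + 2 + 3 + 4 + 0.5
= 16 beats


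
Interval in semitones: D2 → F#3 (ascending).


Step by step:
Absolute semitone position = octave×12 + chromatic position
D2: 2×12 + 2 = 26
F#3: 3×12 + 6 = 42
Difference = 42 - 26 = 16
= 16 semitones


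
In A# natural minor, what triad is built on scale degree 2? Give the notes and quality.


Step by step:
A# natural minor scale: A# B# C# D# E# F# G#
Diatonic triad on degree 2 stacks scale notes 2, 4, 6: B# D# F#
B#→D# = 3 semitones; B#→F# = 6 semitones → diminished triad
= B# D# F# (diminished)


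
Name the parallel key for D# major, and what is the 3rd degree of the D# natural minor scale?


Step by step:
Parallel keys share the same tonic but differ in mode
D# major → parallel is D# minor
D# natural minor scale: D# E# F# G# A# B C#
= D# minor; 3rd degree = F#


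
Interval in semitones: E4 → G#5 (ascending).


Absolute semitone position = octave×12 + chromatic position
E4: 4×12 + 4 = 52
G#5: 5×12 + 8 = 68
Difference = 68 - 52 = 16
= 16 semitones


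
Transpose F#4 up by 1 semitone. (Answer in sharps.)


F#4: chromatic position 6 in octave 4 → absolute = 4×12 + 6 = 54
Transpose up 1: 54 + 1 = 55
55 = 4×12 + 7 → G in octave 4
Result = G4


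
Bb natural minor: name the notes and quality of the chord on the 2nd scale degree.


Let's work it out.
Bb natural minor scale: Bb C Db Eb F Gb Ab
Diatonic triad on degree 2 stacks scale notes 2, 4, 6: C Eb Gb
C→Eb = 3 semitones; C→Gb = 6 semitones → diminished triad
= C Eb Gb (diminished)


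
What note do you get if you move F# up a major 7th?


Let's work it out.
major 7th: 7 letter names, 11 semitones
Letter: F + 6 → E
Pitch: F# + 11 semitones, spelled as an E → E#
= E#


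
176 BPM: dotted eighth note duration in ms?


Working:
One quarter-note beat = 60000 / BPM = 60000 / 176 ms
Dotted eighth note = 3/4 × quarter note
Duration = 3/4 × 60000 / 176 = 45000 / 176
= 255.7 ms


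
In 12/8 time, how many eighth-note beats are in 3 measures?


Working:
Time signature 12/8: the bottom number 8 means the eighth note gets one count
The top number 12 means 12 eighth-note beats per measure
Total = 12 × 3 measures
= 36 eighth-note beats


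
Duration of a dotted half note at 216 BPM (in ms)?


Reasoning:
One quarter-note beat = 60000 / BPM = 60000 / 216 ms
Dotted half note = 3 × quarter note
Duration = 3 × 60000 / 216 = 180000 / 216
= 833.3 ms


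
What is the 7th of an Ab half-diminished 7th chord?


Half-diminished 7th chord = root + minor 3rd + diminished 5th + minor 7th
Seventh chords stack in thirds, so the letter names are A-C-E-G
Root: Ab
Minor 3rd above Ab: Cb
Diminished 5th above Ab: Ebb
Minor 7th above Ab: Gb
The 7th = Gb


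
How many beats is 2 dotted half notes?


Working:
Base half note = 2 beats
Dot 1 adds half the previous value: +1
One dotted half = 2 + 1 = 3
2 of them = 2 × 3 = 6
= 6 beats


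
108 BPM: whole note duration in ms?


Reasoning:
One quarter-note beat = 60000 / BPM = 60000 / 108 ms
Whole note = 4 × quarter note
Duration = 4 × 60000 / 108 = 240000 / 108
= 2222.2 ms


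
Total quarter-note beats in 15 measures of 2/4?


Step by step:
Time signature 2/4: the bottom number 4 means the quarter note gets one count
The top number 2 means 2 quarter-note beats per measure
Total = 2 × 15 measures
= 30 quarter-note beats


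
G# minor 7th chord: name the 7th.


Step by step:
Minor 7th chord = root + minor 3rd + perfect 5th + minor 7th
Seventh chords stack in thirds, so the letter names are G-B-D-F
Root: G#
Minor 3rd above G#: B
Perfect 5th above G#: D#
Minor 7th above G#: F#
The 7th = F#


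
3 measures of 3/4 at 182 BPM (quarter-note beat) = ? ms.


Solution.
Quarter-note beat duration = 60000 / 182 ms
Beats per measure (3/4) = 3
One measure = 3 × 60000 / 182 = 180000 / 182 ms
3 measures = 3 × 180000 / 182 = 540000 / 182
= 2967.0 ms


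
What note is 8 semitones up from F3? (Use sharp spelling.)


Reasoning:
F3: chromatic position 5 in octave 3 → absolute = 3×12 + 5 = 41
Transpose up 8: 41 + 8 = 49
49 = 4×12 + 1 → C# in octave 4
Result = C#4


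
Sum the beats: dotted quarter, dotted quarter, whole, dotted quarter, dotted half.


Solution.
Beat values:
  dotted quarter = 1.5 beats
  dotted quarter = 1.5 beats
  whole = 4 beats
  dotted quarter = 1.5 beats
  dotted half = 3 beats
Sum = 1.5 + 1.5 + 4 + 1.5 + 3
= 11.5 beats


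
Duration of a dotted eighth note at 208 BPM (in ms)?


One quarter-note beat = 60000 / BPM = 60000 / 208 ms
Dotted eighth note = 3/4 × quarter note
Duration = 3/4 × 60000 / 208 = 45000 / 208
= 216.3 ms


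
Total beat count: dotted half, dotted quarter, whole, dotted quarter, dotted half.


Let's work it out.
Beat values:
  dotted half = 3 beats
  dotted quarter = 1.5 beats
  whole = 4 beats
  dotted quarter = 1.5 beats
  dotted half = 3 beats
Sum = 3 + 1.5 + 4 + 1.5 + 3
= 13 beats


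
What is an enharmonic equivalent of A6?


Enharmonic notes sound the same pitch but are spelled with different letter names
A and G## name the same pitch class
= G##6


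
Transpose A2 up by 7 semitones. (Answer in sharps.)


Step by step:
A2: chromatic position 9 in octave 2 → absolute = 2×12 + 9 = 33
Transpose up 7: 33 + 7 = 40
40 = 3×12 + 4 → E in octave 3
Result = E3


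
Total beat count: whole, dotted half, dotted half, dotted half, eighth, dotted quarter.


Beat values:
  whole = 4 beats
  dotted half = 3 beats
  dotted half = 3 beats
  dotted half = 3 beats
  eighth = 0.5 beats
  dotted quarter = 1.5 beats
Sum = 4 + 3 + 3 + 3 + 0.5 + 1.5
= 15 beats


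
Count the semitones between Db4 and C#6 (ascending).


Working:
Absolute semitone position = octave×12 + chromatic position
Db4: 4×12 + 1 = 49
C#6: 6×12 + 1 = 73
Difference = 73 - 49 = 24
= 24 semitones


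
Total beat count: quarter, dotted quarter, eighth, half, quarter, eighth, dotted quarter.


Solution.
Beat values:
  quarter = 1 beat
  dotted quarter = 1.5 beats
  eighth = 0.5 beats
  half = 2 beats
  quarter = 1 beat
  eighth = 0.5 beats
  dotted quarter = 1.5 beats
Sum = 1 + 1.5 + 0.5 + 2 + 1 + 0.5 + 1.5
= 8 beats


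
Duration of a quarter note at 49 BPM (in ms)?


Step by step:
One quarter-note beat = 60000 / BPM = 60000 / 49 ms
Duration = 60000 / 49
= 1224.5 ms


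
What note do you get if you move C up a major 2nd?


Step by step:
major 2nd: 2 letter names, 2 semitones
Letter: C + 1 → D
Pitch: C + 2 semitones, spelled as a D → D
= D


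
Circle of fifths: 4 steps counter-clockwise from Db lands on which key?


Each counter-clockwise step moves down a perfect 5th (= up a perfect 4th)
From Db: Db → F#/Gb → B → E → A
= A


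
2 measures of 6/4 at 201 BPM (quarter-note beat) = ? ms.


Working:
Quarter-note beat duration = 60000 / 201 ms
Beats per measure (6/4) = 6
One measure = 6 × 60000 / 201 = 360000 / 201 ms
2 measures = 2 × 360000 / 201 = 720000 / 201
= 3582.1 ms


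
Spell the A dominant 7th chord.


Dominant 7th chord = root + major 3rd + perfect 5th + minor 7th
Seventh chords stack in thirds, so the letter names are A-C-E-G
Root: A
Major 3rd above A: C#
Perfect 5th above A: E
Minor 7th above A: G
Chord = A C# E G


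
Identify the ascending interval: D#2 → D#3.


Letter names: D → D spans 8 letter names → an octave
Semitones: D#2 → D#3 = 12 half-steps
An octave of 12 semitones is a perfect octave
= perfect octave


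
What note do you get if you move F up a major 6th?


Reasoning:
major 6th: 6 letter names, 9 semitones
Letter: F + 5 → D
Pitch: F + 9 semitones, spelled as a D → D
= D


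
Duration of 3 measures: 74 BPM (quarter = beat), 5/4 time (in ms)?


Working:
Quarter-note beat duration = 60000 / 74 ms
Beats per measure (5/4) = 5
One measure = 5 × 60000 / 74 = 300000 / 74 ms
3 measures = 3 × 300000 / 74 = 900000 / 74
= 12162.2 ms


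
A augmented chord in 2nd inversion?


Let's work it out.
Root position: A C# E#
2nd inversion: move root and 3rd up an octave
Bass note: E#
Notes (bottom to top) = E# A C#


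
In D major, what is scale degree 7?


Major scale pattern: W-W-H-W-W-W-H (2-2-1-2-2-2-1 semitones)
Starting from D:
  D + 2 semitones → E
  E + 2 semitones → F#
  F# + 1 semitone → G
  G + 2 semitones → A
  A + 2 semitones → B
  B + 2 semitones → C#
  C# + 1 semitone → D
Scale: D E F# G A B C#
Degree 7 = C#


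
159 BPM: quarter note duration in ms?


Solution.
One quarter-note beat = 60000 / BPM = 60000 / 159 ms
Duration = 60000 / 159
= 377.4 ms


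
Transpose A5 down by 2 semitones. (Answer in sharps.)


Step by step:
A5: chromatic position 9 in octave 5 → absolute = 5×12 + 9 = 69
Transpose down 2: 69 - 2 = 67
67 = 5×12 + 7 → G in octave 5
Result = G5


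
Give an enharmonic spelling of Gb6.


Working:
Enharmonic notes sound the same pitch but are spelled with different letter names
Gb and F# name the same pitch class
= F#6


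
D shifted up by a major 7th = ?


Let's work it out.
major 7th: 7 letter names, 11 semitones
Letter: D + 6 → C
Pitch: D + 11 semitones, spelled as a C → C#
= C#


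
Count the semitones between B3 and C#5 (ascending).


Reasoning:
Absolute semitone position = octave×12 + chromatic position
B3: 3×12 + 11 = 47
C#5: 5×12 + 1 = 61
Difference = 61 - 47 = 14
= 14 semitones


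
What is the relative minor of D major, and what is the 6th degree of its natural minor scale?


The relative minor shares the major's key signature and starts on its 6th degree
6th degree = a major 6th above the tonic; a major 6th above D is B
→ relative minor of D major is B minor
B natural minor scale: B C# D E F# G A
= B minor; 6th degree = G


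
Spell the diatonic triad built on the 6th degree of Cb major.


Let's work it out.
Cb major scale: Cb Db Eb Fb Gb Ab Bb
Diatonic triad on degree 6 stacks scale notes 6, 1, 3: Ab Cb Eb
Ab→Cb = 3 semitones; Ab→Eb = 7 semitones → minor triad
= Ab Cb Eb (minor)


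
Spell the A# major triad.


Major triad = root + major 3rd (4 semitones) + perfect 5th (7 semitones)
A triad on A# stacks thirds, so the chord tones use letter names A-C-E
Root: A#
Major 3rd above A#: C##
Perfect 5th above A#: E#
Chord = A# C## E#


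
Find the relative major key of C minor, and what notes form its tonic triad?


Solution.
The relative major shares the key signature and is a minor 3rd above the minor tonic
A minor 3rd above C is Eb
→ relative major of C minor is Eb major
Tonic triad of Eb major = root + major 3rd + perfect 5th = Eb G Bb
= Eb major; triad = Eb G Bb


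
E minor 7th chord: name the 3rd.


Reasoning:
Minor 7th chord = root + minor 3rd + perfect 5th + minor 7th
Seventh chords stack in thirds, so the letter names are E-G-B-D
Root: E
Minor 3rd above E: G
Perfect 5th above E: B
Minor 7th above E: D
The 3rd = G


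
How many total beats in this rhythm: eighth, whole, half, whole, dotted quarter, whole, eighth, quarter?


Reasoning:
Beat values:
  eighth = 0.5 beats
  whole = 4 beats
  half = 2 beats
  whole = 4 beats
  dotted quarter = 1.5 beats
  whole = 4 beats
  eighth = 0.5 beats
  quarter = 1 beat
Sum = 0.5 + 4 + 2 + 4 + 1.5 + 4 + 0.5 + 1
= 17.5 beats


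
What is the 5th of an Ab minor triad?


Working:
Minor triad = root + minor 3rd (3 semitones) + perfect 5th (7 semitones)
A triad on Ab stacks thirds, so the chord tones use letter names A-C-E
Root: Ab
Minor 3rd above Ab: Cb
Perfect 5th above Ab: Eb
The 5th = Eb


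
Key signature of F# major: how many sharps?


Solution.
Sharp major keys follow the circle of fifths: C(0), G(1), D(2), A(3), E(4), B(5), F#(6), C#(7)
F# major has 6 sharps
Order of sharps: F# C# G# D# A# E# B# → first 6: F#, C#, G#, D#, A#, E#
= 6 sharps


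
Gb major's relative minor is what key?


Solution.
The relative minor shares the major's key signature and starts on its 6th degree
6th degree = a major 6th above the tonic; a major 6th above Gb is Eb
→ relative minor of Gb major is Eb minor
= Eb minor


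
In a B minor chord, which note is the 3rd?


Reasoning:
Minor triad = root + minor 3rd (3 semitones) + perfect 5th (7 semitones)
A triad on B stacks thirds, so the chord tones use letter names B-D-F
Root: B
Minor 3rd above B: D
Perfect 5th above B: F#
The 3rd = D


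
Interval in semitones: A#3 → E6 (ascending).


Step by step:
Absolute semitone position = octave×12 + chromatic position
A#3: 3×12 + 10 = 46
E6: 6×12 + 4 = 76
Difference = 76 - 46 = 30
= 30 semitones


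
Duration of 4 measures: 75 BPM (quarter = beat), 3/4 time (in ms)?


Solution.
Quarter-note beat duration = 60000 / 75 ms
Beats per measure (3/4) = 3
One measure = 3 × 60000 / 75 = 180000 / 75 ms
4 measures = 4 × 180000 / 75 = 720000 / 75
= 9600.0 ms


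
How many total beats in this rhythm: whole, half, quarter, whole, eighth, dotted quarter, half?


Let's work it out.
Beat values:
  whole = 4 beats
  half = 2 beats
  quarter = 1 beat
  whole = 4 beats
  eighth = 0.5 beats
  dotted quarter = 1.5 beats
  half = 2 beats
Sum = 4 + 2 + 1 + 4 + 0.5 + 1.5 + 2
= 15 beats


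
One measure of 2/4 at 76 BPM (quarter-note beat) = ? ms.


Quarter-note beat duration = 60000 / 76 ms
Beats per measure (2/4) = 2
One measure = 2 × 60000 / 76 = 120000 / 76 ms
= 1578.9 ms


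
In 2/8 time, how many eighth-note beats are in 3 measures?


Time signature 2/8: the bottom number 8 means the eighth note gets one count
The top number 2 means 2 eighth-note beats per measure
Total = 2 × 3 measures
= 6 eighth-note beats


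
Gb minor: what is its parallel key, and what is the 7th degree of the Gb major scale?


Step by step:
Parallel keys share the same tonic but differ in mode
Gb minor → parallel is Gb major
Gb major scale: Gb Ab Bb Cb Db Eb F
= Gb major; 7th degree = F


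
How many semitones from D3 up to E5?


Step by step:
Absolute semitone position = octave×12 + chromatic position
D3: 3×12 + 2 = 38
E5: 5×12 + 4 = 64
Difference = 64 - 38 = 26
= 26 semitones


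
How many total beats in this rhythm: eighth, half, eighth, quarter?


Working:
Beat values:
  eighth = 0.5 beats
  half = 2 beats
  eighth = 0.5 beats
  quarter = 1 beat
Sum = 0.5 + 2 + 0.5 + 1
= 4 beats


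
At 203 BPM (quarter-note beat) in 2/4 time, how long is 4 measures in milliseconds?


Quarter-note beat duration = 60000 / 203 ms
Beats per measure (2/4) = 2
One measure = 2 × 60000 / 203 = 120000 / 203 ms
4 measures = 4 × 120000 / 203 = 480000 / 203
= 2364.5 ms


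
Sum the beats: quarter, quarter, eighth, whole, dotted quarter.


Solution.
Beat values:
  quarter = 1 beat
  quarter = 1 beat
  eighth = 0.5 beats
  whole = 4 beats
  dotted quarter = 1.5 beats
Sum = 1 + 1 + 0.5 + 4 + 1.5
= 8 beats


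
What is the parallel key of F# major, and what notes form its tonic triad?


Solution.
Parallel keys share the same tonic but differ in mode
F# major → parallel is F# minor
Tonic triad of F# minor = F# A C#
= F# minor; triad = F# A C#


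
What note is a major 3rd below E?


A 3rd spans 3 letter names, so from E we land on C
A major 3rd = 4 semitones below E
Spell C at that pitch: C
= C


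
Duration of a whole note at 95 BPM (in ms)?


Step by step:
One quarter-note beat = 60000 / BPM = 60000 / 95 ms
Whole note = 4 × quarter note
Duration = 4 × 60000 / 95 = 240000 / 95
= 2526.3 ms


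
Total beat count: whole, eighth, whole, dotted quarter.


Step by step:
Beat values:
  whole = 4 beats
  eighth = 0.5 beats
  whole = 4 beats
  dotted quarter = 1.5 beats
Sum = 4 + 0.5 + 4 + 1.5
= 10 beats


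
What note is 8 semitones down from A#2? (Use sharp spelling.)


Reasoning:
A#2: chromatic position 10 in octave 2 → absolute = 2×12 + 10 = 34
Transpose down 8: 34 - 8 = 26
26 = 2×12 + 2 → D in octave 2
Result = D2


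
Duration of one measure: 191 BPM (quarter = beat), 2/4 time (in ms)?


Working:
Quarter-note beat duration = 60000 / 191 ms
Beats per measure (2/4) = 2
One measure = 2 × 60000 / 191 = 120000 / 191 ms
= 628.3 ms


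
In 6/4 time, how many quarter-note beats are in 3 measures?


Solution.
Time signature 6/4: the bottom number 4 means the quarter note gets one count
The top number 6 means 6 quarter-note beats per measure
Total = 6 × 3 measures
= 18 quarter-note beats


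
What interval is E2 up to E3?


Letter names: E → E spans 8 letter names → an octave
Semitones: E2 → E3 = 12 half-steps
An octave of 12 semitones is a perfect octave
= perfect octave


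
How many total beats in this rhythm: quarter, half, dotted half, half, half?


Beat values:
  quarter = 1 beat
  half = 2 beats
  dotted half = 3 beats
  half = 2 beats
  half = 2 beats
Sum = 1 + 2 + 3 + 2 + 2
= 10 beats


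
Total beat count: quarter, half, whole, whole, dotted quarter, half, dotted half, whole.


Working:
Beat values:
  quarter = 1 beat
  half = 2 beats
  whole = 4 beats
  whole = 4 beats
  dotted quarter = 1.5 beats
  half = 2 beats
  dotted half = 3 beats
  whole = 4 beats
Sum = 1 + 2 + 4 + 4 + 1.5 + 2 + 3 + 4
= 21.5 beats


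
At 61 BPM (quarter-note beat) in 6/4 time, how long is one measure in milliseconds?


Quarter-note beat duration = 60000 / 61 ms
Beats per measure (6/4) = 6
One measure = 6 × 60000 / 61 = 360000 / 61 ms
= 5901.6 ms


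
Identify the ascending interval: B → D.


Let's work it out.
Letter names: B → D spans 3 letter names → a 3rd
Semitones: B → D = 3 half-steps
A 3rd of 3 semitones is a minor 3rd
= minor 3rd


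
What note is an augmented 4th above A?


Working:
A 4th spans 4 letter names, so from A we land on D
An augmented 4th = 6 semitones above A
Spell D at that pitch: D#
= D#


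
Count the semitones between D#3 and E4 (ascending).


Let's work it out.
Absolute semitone position = octave×12 + chromatic position
D#3: 3×12 + 3 = 39
E4: 4×12 + 4 = 52
Difference = 52 - 39 = 13
= 13 semitones


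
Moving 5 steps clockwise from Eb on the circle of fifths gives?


Each clockwise step on the circle of fifths moves up a perfect 5th
From Eb: Eb → Bb → F → C → G → D
= D


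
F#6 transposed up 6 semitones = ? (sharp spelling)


F#6: chromatic position 6 in octave 6 → absolute = 6×12 + 6 = 78
Transpose up 6: 78 + 6 = 84
84 = 7×12 + 0 → C in octave 7
Result = C7


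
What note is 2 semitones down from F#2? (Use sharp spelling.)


Reasoning:
F#2: chromatic position 6 in octave 2 → absolute = 2×12 + 6 = 30
Transpose down 2: 30 - 2 = 28
28 = 2×12 + 4 → E in octave 2
Result = E2


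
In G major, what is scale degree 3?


Step by step:
Major scale pattern: W-W-H-W-W-W-H (2-2-1-2-2-2-1 semitones)
Starting from G:
  G + 2 semitones → A
  A + 2 semitones → B
  B + 1 semitone → C
  C + 2 semitones → D
  D + 2 semitones → E
  E + 2 semitones → F#
  F# + 1 semitone → G
Scale: G A B C D E F#
Degree 3 = B


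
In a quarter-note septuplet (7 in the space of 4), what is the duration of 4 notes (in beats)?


Septuplet: 7 notes occupy the space of 4 quarter notes
Space = 4 × 1 = 4 beats
Each septuplet note = 4 / 7 = 4/7 beats
4 notes = 4 × 4/7 = 16/7
= 16/7 beats


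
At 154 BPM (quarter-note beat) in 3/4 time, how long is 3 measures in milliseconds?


Quarter-note beat duration = 60000 / 154 ms
Beats per measure (3/4) = 3
One measure = 3 × 60000 / 154 = 180000 / 154 ms
3 measures = 3 × 180000 / 154 = 540000 / 154
= 3506.5 ms


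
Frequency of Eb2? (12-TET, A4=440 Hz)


Solution.
f = 440 × 2^(n/12) where n = semitones from A4
Eb2: -30 semitones from A4
f = 440 × 2^(-30/12)
f = 77.78 Hz


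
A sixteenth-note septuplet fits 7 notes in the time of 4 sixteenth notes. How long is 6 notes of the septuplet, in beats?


Step by step:
Septuplet: 7 notes occupy the space of 4 sixteenth notes
Space = 4 × 1/4 = 1 beat
Each septuplet note = 1 / 7 = 1/7 beats
6 notes = 6 × 1/7 = 6/7
= 6/7 beats


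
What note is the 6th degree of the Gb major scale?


Solution.
Major scale pattern: W-W-H-W-W-W-H (2-2-1-2-2-2-1 semitones)
Starting from Gb:
  Gb + 2 semitones → Ab
  Ab + 2 semitones → Bb
  Bb + 1 semitone → Cb
  Cb + 2 semitones → Db
  Db + 2 semitones → Eb
  Eb + 2 semitones → F
  F + 1 semitone → Gb
Scale: Gb Ab Bb Cb Db Eb F
Degree 6 = Eb


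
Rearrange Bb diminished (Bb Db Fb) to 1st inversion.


Step by step:
Root position: Bb Db Fb
1st inversion: move root up an octave
Bass note: Db
Notes (bottom to top) = Db Fb Bb


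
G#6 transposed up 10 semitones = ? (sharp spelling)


G#6: chromatic position 8 in octave 6 → absolute = 6×12 + 8 = 80
Transpose up 10: 80 + 10 = 90
90 = 7×12 + 6 → F# in octave 7
Result = F#7


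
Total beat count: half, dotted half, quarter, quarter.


Solution.
Beat values:
  half = 2 beats
  dotted half = 3 beats
  quarter = 1 beat
  quarter = 1 beat
Sum = 2 + 3 + 1 + 1
= 7 beats


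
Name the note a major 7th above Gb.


Working:
A 7th spans 7 letter names, so from G we land on F
A major 7th = 11 semitones above Gb
Spell F at that pitch: F
= F


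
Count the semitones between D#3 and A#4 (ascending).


Solution.
Absolute semitone position = octave×12 + chromatic position
D#3: 3×12 + 3 = 39
A#4: 4×12 + 10 = 58
Difference = 58 - 39 = 19
= 19 semitones


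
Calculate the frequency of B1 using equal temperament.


f = 440 × 2^(n/12) where n = semitones from A4
B1: -34 semitones from A4
f = 440 × 2^(-34/12)
f = 61.74 Hz


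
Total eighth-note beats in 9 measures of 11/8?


Solution.
Time signature 11/8: the bottom number 8 means the eighth note gets one count
The top number 11 means 11 eighth-note beats per measure
Total = 11 × 9 measures
= 99 eighth-note beats


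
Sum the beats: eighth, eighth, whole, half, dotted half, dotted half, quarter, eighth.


Working:
Beat values:
  eighth = 0.5 beats
  eighth = 0.5 beats
  whole = 4 beats
  half = 2 beats
  dotted half = 3 beats
  dotted half = 3 beats
  quarter = 1 beat
  eighth = 0.5 beats
Sum = 0.5 + 0.5 + 4 + 2 + 3 + 3 + 1 + 0.5
= 14.5 beats


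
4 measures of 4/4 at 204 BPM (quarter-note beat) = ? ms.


Working:
Quarter-note beat duration = 60000 / 204 ms
Beats per measure (4/4) = 4
One measure = 4 × 60000 / 204 = 240000 / 204 ms
4 measures = 4 × 240000 / 204 = 960000 / 204
= 4705.9 ms


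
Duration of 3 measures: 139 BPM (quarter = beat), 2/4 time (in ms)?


Working:
Quarter-note beat duration = 60000 / 139 ms
Beats per measure (2/4) = 2
One measure = 2 × 60000 / 139 = 120000 / 139 ms
3 measures = 3 × 120000 / 139 = 360000 / 139
= 2589.9 ms


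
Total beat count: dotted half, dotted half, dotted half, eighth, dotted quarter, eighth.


Working:
Beat values:
  dotted half = 3 beats
  dotted half = 3 beats
  dotted half = 3 beats
  eighth = 0.5 beats
  dotted quarter = 1.5 beats
  eighth = 0.5 beats
Sum = 3 + 3 + 3 + 0.5 + 1.5 + 0.5
= 11.5 beats


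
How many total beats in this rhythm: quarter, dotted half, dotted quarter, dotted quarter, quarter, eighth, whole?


Solution.
Beat values:
  quarter = 1 beat
  dotted half = 3 beats
  dotted quarter = 1.5 beats
  dotted quarter = 1.5 beats
  quarter = 1 beat
  eighth = 0.5 beats
  whole = 4 beats
Sum = 1 + 3 + 1.5 + 1.5 + 1 + 0.5 + 4
= 12.5 beats


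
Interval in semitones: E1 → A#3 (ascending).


Step by step:
Absolute semitone position = octave×12 + chromatic position
E1: 1×12 + 4 = 16
A#3: 3×12 + 10 = 46
Difference = 46 - 16 = 30
= 30 semitones


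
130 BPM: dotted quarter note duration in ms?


Let's work it out.
One quarter-note beat = 60000 / BPM = 60000 / 130 ms
Dotted quarter note = 3/2 × quarter note
Duration = 3/2 × 60000 / 130 = 90000 / 130
= 692.3 ms


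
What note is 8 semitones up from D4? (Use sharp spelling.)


Working:
D4: chromatic position 2 in octave 4 → absolute = 4×12 + 2 = 50
Transpose up 8: 50 + 8 = 58
58 = 4×12 + 10 → A# in octave 4
Result = A#4


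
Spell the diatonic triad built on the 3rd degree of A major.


A major scale: A B C# D E F# G#
Diatonic triad on degree 3 stacks scale notes 3, 5, 7: C# E G#
C#→E = 3 semitones; C#→G# = 7 semitones → minor triad
= C# E G# (minor)


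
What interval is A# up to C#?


Letter names: A → C spans 3 letter names → a 3rd
Semitones: A# → C# = 3 half-steps
A 3rd of 3 semitones is a minor 3rd
= minor 3rd


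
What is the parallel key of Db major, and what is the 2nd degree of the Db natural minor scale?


Parallel keys share the same tonic but differ in mode
Db major → parallel is Db minor
Db natural minor scale: Db Eb Fb Gb Ab Bbb Cb
= Db minor; 2nd degree = Eb


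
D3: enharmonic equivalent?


Enharmonic notes sound the same pitch but are spelled with different letter names
D and C## name the same pitch class
= C##3


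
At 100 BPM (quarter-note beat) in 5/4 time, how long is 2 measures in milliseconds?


Let's work it out.
Quarter-note beat duration = 60000 / 100 ms
Beats per measure (5/4) = 5
One measure = 5 × 60000 / 100 = 300000 / 100 ms
2 measures = 2 × 300000 / 100 = 600000 / 100
= 6000.0 ms


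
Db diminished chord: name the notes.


Diminished triad = root + minor 3rd (3 semitones) + diminished 5th (6 semitones)
A triad on Db stacks thirds, so the chord tones use letter names D-F-A
Root: Db
Minor 3rd above Db: Fb
Diminished 5th above Db: Abb
Chord = Db Fb Abb


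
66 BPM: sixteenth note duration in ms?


One quarter-note beat = 60000 / BPM = 60000 / 66 ms
Sixteenth note = 1/4 × quarter note
Duration = 1/4 × 60000 / 66 = 15000 / 66
= 227.3 ms


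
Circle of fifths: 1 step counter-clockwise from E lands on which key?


Let's work it out.
Each counter-clockwise step moves down a perfect 5th (= up a perfect 4th)
From E: E → A
= A


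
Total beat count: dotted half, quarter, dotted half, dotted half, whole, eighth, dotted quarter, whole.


Beat values:
  dotted half = 3 beats
  quarter = 1 beat
  dotted half = 3 beats
  dotted half = 3 beats
  whole = 4 beats
  eighth = 0.5 beats
  dotted quarter = 1.5 beats
  whole = 4 beats
Sum = 3 + 1 + 3 + 3 + 4 + 0.5 + 1.5 + 4
= 20 beats


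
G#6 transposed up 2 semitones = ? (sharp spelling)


Working:
G#6: chromatic position 8 in octave 6 → absolute = 6×12 + 8 = 80
Transpose up 2: 80 + 2 = 82
82 = 6×12 + 10 → A# in octave 6
Result = A#6


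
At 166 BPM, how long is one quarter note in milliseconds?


Working:
One quarter-note beat = 60000 / BPM = 60000 / 166 ms
Duration = 60000 / 166
= 361.4 ms


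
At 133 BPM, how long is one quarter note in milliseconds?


Step by step:
One quarter-note beat = 60000 / BPM = 60000 / 133 ms
Duration = 60000 / 133
= 451.1 ms


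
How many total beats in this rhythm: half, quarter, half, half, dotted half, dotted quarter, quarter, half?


Solution.
Beat values:
  half = 2 beats
  quarter = 1 beat
  half = 2 beats
  half = 2 beats
  dotted half = 3 beats
  dotted quarter = 1.5 beats
  quarter = 1 beat
  half = 2 beats
Sum = 2 + 1 + 2 + 2 + 3 + 1.5 + 1 + 2
= 14.5 beats


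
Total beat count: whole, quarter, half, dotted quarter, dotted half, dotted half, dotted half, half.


Beat values:
  whole = 4 beats
  quarter = 1 beat
  half = 2 beats
  dotted quarter = 1.5 beats
  dotted half = 3 beats
  dotted half = 3 beats
  dotted half = 3 beats
  half = 2 beats
Sum = 4 + 1 + 2 + 1.5 + 3 + 3 + 3 + 2
= 19.5 beats


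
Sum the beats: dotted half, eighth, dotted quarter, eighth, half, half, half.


Let's work it out.
Beat values:
  dotted half = 3 beats
  eighth = 0.5 beats
  dotted quarter = 1.5 beats
  eighth = 0.5 beats
  half = 2 beats
  half = 2 beats
  half = 2 beats
Sum = 3 + 0.5 + 1.5 + 0.5 + 2 + 2 + 2
= 11.5 beats


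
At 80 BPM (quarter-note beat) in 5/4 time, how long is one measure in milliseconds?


Working:
Quarter-note beat duration = 60000 / 80 ms
Beats per measure (5/4) = 5
One measure = 5 × 60000 / 80 = 300000 / 80 ms
= 3750.0 ms


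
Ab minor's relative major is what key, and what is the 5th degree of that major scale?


The relative major shares the key signature and is a minor 3rd above the minor tonic
A minor 3rd above Ab is Cb
→ relative major of Ab minor is Cb major
Cb major scale: Cb Db Eb Fb Gb Ab Bb
= Cb major; 5th degree = Gb


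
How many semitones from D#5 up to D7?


Step by step:
Absolute semitone position = octave×12 + chromatic position
D#5: 5×12 + 3 = 63
D7: 7×12 + 2 = 86
Difference = 86 - 63 = 23
= 23 semitones


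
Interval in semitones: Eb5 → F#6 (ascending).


Reasoning:
Absolute semitone position = octave×12 + chromatic position
Eb5: 5×12 + 3 = 63
F#6: 6×12 + 6 = 78
Difference = 78 - 63 = 15
= 15 semitones


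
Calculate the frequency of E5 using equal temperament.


Solution.
f = 440 × 2^(n/12) where n = semitones from A4
E5: 7 semitones from A4
f = 440 × 2^(7/12)
f = 659.26 Hz


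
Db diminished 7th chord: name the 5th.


Solution.
Diminished 7th chord = root + minor 3rd + diminished 5th + diminished 7th
Seventh chords stack in thirds, so the letter names are D-F-A-C
Root: Db
Minor 3rd above Db: Fb
Diminished 5th above Db: Abb
Diminished 7th above Db: Cbb
The 5th = Abb


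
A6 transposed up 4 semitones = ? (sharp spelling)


Let's work it out.
A6: chromatic position 9 in octave 6 → absolute = 6×12 + 9 = 81
Transpose up 4: 81 + 4 = 85
85 = 7×12 + 1 → C# in octave 7
Result = C#7


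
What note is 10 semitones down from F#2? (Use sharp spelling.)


F#2: chromatic position 6 in octave 2 → absolute = 2×12 + 6 = 30
Transpose down 10: 30 - 10 = 20
20 = 1×12 + 8 → G# in octave 1
Result = G#1


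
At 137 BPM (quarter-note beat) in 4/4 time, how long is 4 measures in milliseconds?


Quarter-note beat duration = 60000 / 137 ms
Beats per measure (4/4) = 4
One measure = 4 × 60000 / 137 = 240000 / 137 ms
4 measures = 4 × 240000 / 137 = 960000 / 137
= 7007.3 ms


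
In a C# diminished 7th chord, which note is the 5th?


Let's work it out.
Diminished 7th chord = root + minor 3rd + diminished 5th + diminished 7th
Seventh chords stack in thirds, so the letter names are C-E-G-B
Root: C#
Minor 3rd above C#: E
Diminished 5th above C#: G
Diminished 7th above C#: Bb
The 5th = G


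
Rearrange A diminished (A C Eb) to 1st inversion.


Step by step:
Root position: A C Eb
1st inversion: move root up an octave
Bass note: C
Notes (bottom to top) = C Eb A


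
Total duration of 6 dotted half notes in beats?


Base half note = 2 beats
Dot 1 adds half the previous value: +1
One dotted half = 2 + 1 = 3
6 of them = 6 × 3 = 18
= 18 beats


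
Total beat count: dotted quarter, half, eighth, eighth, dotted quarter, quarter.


Step by step:
Beat values:
  dotted quarter = 1.5 beats
  half = 2 beats
  eighth = 0.5 beats
  eighth = 0.5 beats
  dotted quarter = 1.5 beats
  quarter = 1 beat
Sum = 1.5 + 2 + 0.5 + 0.5 + 1.5 + 1
= 7 beats


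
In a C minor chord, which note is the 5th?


Solution.
Minor triad = root + minor 3rd (3 semitones) + perfect 5th (7 semitones)
A triad on C stacks thirds, so the chord tones use letter names C-E-G
Root: C
Minor 3rd above C: Eb
Perfect 5th above C: G
The 5th = G
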